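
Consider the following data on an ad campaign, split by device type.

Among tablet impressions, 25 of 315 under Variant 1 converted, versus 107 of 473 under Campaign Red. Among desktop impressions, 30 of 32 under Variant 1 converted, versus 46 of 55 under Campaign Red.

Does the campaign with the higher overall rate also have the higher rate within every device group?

No

Tablet: Variant 1 25/315 = 7.9%, Campaign Red 107/473 = 22.6% → Campaign Red
Desktop: Variant 1 30/32 = 93.8%, Campaign Red 46/55 = 83.6% → Variant 1
Overall: Variant 1 55/347 = 15.9%, Campaign Red 153/528 = 29.0% → Campaign Red
Neither sweeps: Variant 1 wins 1 of 2 groups, Campaign Red wins 1. Campaign Red wins overall but not every group — no Simpson reversal.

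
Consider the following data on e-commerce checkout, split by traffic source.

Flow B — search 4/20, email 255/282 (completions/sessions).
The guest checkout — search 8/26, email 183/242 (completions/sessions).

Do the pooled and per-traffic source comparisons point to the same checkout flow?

No

Search: Flow B 4/20 = 20.0%, the guest checkout 8/26 = 30.8% → the guest checkout
Email: Flow B 255/282 = 90.4%, the guest checkout 183/242 = 75.6% → Flow B
Overall: Flow B 259/302 = 85.8%, the guest checkout 191/268 = 71.3% → Flow B
Neither sweeps: Flow B wins 1 of 2 groups, the guest checkout wins 1. Flow B wins overall but not every group — no Simpson reversal.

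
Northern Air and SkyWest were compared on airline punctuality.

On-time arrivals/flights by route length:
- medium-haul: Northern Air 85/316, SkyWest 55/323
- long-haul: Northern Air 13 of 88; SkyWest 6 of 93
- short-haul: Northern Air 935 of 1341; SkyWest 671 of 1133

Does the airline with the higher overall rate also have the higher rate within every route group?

Medium-haul: Northern Air 85/316 = 26.9%, SkyWest 55/323 = 17.0% → Northern Air
Long-haul: Northern Air 13/88 = 14.8%, SkyWest 6/93 = 6.5% → Northern Air
Short-haul: Northern Air 935/1341 = 69.7%, SkyWest 671/1133 = 59.2% → Northern Air
Overall: Northern Air 1033/1745 = 59.2%, SkyWest 732/1549 = 47.3% → Northern Air
Northern Air wins overall and in every route group — no reversal.

Yes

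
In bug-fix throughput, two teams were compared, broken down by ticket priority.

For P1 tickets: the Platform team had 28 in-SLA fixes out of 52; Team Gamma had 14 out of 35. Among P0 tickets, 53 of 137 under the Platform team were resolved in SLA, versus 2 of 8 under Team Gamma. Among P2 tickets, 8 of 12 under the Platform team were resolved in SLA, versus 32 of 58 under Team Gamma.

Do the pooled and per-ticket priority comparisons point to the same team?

P1: the Platform team 28/52 = 53.8%, Team Gamma 14/35 = 40.0% → the Platform team
P0: the Platform team 53/137 = 38.7%, Team Gamma 2/8 = 25.0% → the Platform team
P2: the Platform team 8/12 = 66.7%, Team Gamma 32/58 = 55.2% → the Platform team
Overall: the Platform team 89/201 = 44.3%, Team Gamma 48/101 = 47.5% → Team Gamma
The Platform team wins each ticket group but Team Gamma wins overall — the comparison reverses. The Platform team's tickets skew toward P0, which has a lower base rate.

No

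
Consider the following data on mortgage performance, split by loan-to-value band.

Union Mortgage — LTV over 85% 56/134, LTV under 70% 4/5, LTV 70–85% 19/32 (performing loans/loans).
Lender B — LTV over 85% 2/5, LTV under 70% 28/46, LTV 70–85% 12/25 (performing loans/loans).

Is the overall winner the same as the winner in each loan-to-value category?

LTV over 85%: Union Mortgage 56/134 = 41.8%, Lender B 2/5 = 40.0% → Union Mortgage
LTV under 70%: Union Mortgage 4/5 = 80.0%, Lender B 28/46 = 60.9% → Union Mortgage
LTV 70–85%: Union Mortgage 19/32 = 59.4%, Lender B 12/25 = 48.0% → Union Mortgage
Overall: Union Mortgage 79/171 = 46.2%, Lender B 42/76 = 55.3% → Lender B
Union Mortgage wins each loan-to-value group but Lender B wins overall — the comparison reverses. Union Mortgage's loans skew toward LTV over 85%, which has a lower base rate.

No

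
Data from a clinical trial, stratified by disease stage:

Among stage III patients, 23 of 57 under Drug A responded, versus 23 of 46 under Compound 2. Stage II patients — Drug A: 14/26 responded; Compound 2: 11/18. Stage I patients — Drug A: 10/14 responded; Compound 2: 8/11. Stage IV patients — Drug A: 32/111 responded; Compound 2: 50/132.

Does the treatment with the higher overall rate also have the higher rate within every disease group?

Yes

Stage III: Drug A 23/57 = 40.4%, Compound 2 23/46 = 50.0% → Compound 2
Stage II: Drug A 14/26 = 53.8%, Compound 2 11/18 = 61.1% → Compound 2
Stage I: Drug A 10/14 = 71.4%, Compound 2 8/11 = 72.7% → Compound 2
Stage IV: Drug A 32/111 = 28.8%, Compound 2 50/132 = 37.9% → Compound 2
Overall: Drug A 79/208 = 38.0%, Compound 2 92/207 = 44.4% → Compound 2
Compound 2 wins overall and in every disease group — no reversal.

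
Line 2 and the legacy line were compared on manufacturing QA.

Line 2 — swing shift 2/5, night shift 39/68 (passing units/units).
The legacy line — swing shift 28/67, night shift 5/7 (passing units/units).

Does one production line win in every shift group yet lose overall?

Yes

Swing shift: Line 2 2/5 = 40.0%, the legacy line 28/67 = 41.8% → the legacy line
Night shift: Line 2 39/68 = 57.4%, the legacy line 5/7 = 71.4% → the legacy line
Overall: Line 2 41/73 = 56.2%, the legacy line 33/74 = 44.6% → Line 2
The legacy line wins each shift group but Line 2 wins overall — the comparison reverses. The legacy line's units skew toward swing shift, which has a lower base rate.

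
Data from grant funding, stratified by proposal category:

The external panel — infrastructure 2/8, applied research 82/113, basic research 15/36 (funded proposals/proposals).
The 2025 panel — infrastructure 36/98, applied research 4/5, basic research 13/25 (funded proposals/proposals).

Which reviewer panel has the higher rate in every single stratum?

Infrastructure: the external panel 2/8 = 25.0%, the 2025 panel 36/98 = 36.7% → the 2025 panel
Applied research: the external panel 82/113 = 72.6%, the 2025 panel 4/5 = 80.0% → the 2025 panel
Basic research: the external panel 15/36 = 41.7%, the 2025 panel 13/25 = 52.0% → the 2025 panel
The 2025 panel has the higher rate in all 3 groups.

the 2025 panel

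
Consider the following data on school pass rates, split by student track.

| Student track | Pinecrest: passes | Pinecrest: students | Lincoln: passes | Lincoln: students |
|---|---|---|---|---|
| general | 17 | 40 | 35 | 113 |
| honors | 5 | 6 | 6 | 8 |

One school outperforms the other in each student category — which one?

General: Pinecrest 17/40 = 42.5%, Lincoln 35/113 = 31.0% → Pinecrest
Honors: Pinecrest 5/6 = 83.3%, Lincoln 6/8 = 75.0% → Pinecrest
Pinecrest has the higher rate in both groups.

Pinecrest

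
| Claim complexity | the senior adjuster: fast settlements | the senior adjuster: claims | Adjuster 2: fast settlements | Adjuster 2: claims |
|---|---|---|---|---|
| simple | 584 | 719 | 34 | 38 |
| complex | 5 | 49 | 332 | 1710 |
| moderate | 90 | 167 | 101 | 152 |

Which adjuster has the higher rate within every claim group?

Simple: the senior adjuster 584/719 = 81.2%, Adjuster 2 34/38 = 89.5% → Adjuster 2
Complex: the senior adjuster 5/49 = 10.2%, Adjuster 2 332/1710 = 19.4% → Adjuster 2
Moderate: the senior adjuster 90/167 = 53.9%, Adjuster 2 101/152 = 66.4% → Adjuster 2
Adjuster 2 has the higher rate in all 3 groups.

Adjuster 2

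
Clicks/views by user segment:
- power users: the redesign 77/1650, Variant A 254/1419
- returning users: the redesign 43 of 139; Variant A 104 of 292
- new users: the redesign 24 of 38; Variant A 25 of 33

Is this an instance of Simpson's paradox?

Power users: the redesign 77/1650 = 4.7%, Variant A 254/1419 = 17.9% → Variant A
Returning users: the redesign 43/139 = 30.9%, Variant A 104/292 = 35.6% → Variant A
New users: the redesign 24/38 = 63.2%, Variant A 25/33 = 75.8% → Variant A
Overall: the redesign 144/1827 = 7.9%, Variant A 383/1744 = 22.0% → Variant A
Variant A wins overall and in every user group — no reversal.

No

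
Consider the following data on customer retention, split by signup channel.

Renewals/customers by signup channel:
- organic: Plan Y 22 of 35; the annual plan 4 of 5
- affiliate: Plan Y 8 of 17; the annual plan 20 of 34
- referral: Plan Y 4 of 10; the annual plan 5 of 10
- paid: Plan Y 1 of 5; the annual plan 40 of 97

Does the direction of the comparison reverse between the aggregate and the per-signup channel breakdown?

Yes

Organic: Plan Y 22/35 = 62.9%, the annual plan 4/5 = 80.0% → the annual plan
Affiliate: Plan Y 8/17 = 47.1%, the annual plan 20/34 = 58.8% → the annual plan
Referral: Plan Y 4/10 = 40.0%, the annual plan 5/10 = 50.0% → the annual plan
Paid: Plan Y 1/5 = 20.0%, the annual plan 40/97 = 41.2% → the annual plan
Overall: Plan Y 35/67 = 52.2%, the annual plan 69/146 = 47.3% → Plan Y
The annual plan wins each signup group but Plan Y wins overall — the comparison reverses. The annual plan's customers skew toward paid, which has a lower base rate.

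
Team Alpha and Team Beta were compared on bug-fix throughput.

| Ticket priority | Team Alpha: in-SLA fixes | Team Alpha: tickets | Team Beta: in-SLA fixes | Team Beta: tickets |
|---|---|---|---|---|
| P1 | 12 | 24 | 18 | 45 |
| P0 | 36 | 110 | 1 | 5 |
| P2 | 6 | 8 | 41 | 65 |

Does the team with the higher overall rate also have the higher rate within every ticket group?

P1: Team Alpha 12/24 = 50.0%, Team Beta 18/45 = 40.0% → Team Alpha
P0: Team Alpha 36/110 = 32.7%, Team Beta 1/5 = 20.0% → Team Alpha
P2: Team Alpha 6/8 = 75.0%, Team Beta 41/65 = 63.1% → Team Alpha
Overall: Team Alpha 54/142 = 38.0%, Team Beta 60/115 = 52.2% → Team Beta
Team Alpha wins each ticket group but Team Beta wins overall — the comparison reverses. Team Alpha's tickets skew toward P0, which has a lower base rate.

No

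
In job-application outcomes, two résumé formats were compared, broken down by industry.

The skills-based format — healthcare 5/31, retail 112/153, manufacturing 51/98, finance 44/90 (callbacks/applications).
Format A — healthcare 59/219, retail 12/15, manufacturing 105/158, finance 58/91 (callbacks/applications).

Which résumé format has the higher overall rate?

the skills-based format

Healthcare: the skills-based format 5/31 = 16.1%, Format A 59/219 = 26.9% → Format A
Retail: the skills-based format 112/153 = 73.2%, Format A 12/15 = 80.0% → Format A
Manufacturing: the skills-based format 51/98 = 52.0%, Format A 105/158 = 66.5% → Format A
Finance: the skills-based format 44/90 = 48.9%, Format A 58/91 = 63.7% → Format A
Overall: the skills-based format 212/372 = 57.0%, Format A 234/483 = 48.4% → the skills-based format
(Format A wins every industry group but the skills-based format wins overall — Format A's applications skew toward the low-rate healthcare group.)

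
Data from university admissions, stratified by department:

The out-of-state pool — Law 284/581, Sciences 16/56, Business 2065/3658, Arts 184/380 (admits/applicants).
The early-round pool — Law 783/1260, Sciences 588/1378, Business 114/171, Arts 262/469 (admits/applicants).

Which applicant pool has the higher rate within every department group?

the early-round pool

Law: the out-of-state pool 284/581 = 48.9%, the early-round pool 783/1260 = 62.1% → the early-round pool
Sciences: the out-of-state pool 16/56 = 28.6%, the early-round pool 588/1378 = 42.7% → the early-round pool
Business: the out-of-state pool 2065/3658 = 56.5%, the early-round pool 114/171 = 66.7% → the early-round pool
Arts: the out-of-state pool 184/380 = 48.4%, the early-round pool 262/469 = 55.9% → the early-round pool
The early-round pool has the higher rate in all 4 groups.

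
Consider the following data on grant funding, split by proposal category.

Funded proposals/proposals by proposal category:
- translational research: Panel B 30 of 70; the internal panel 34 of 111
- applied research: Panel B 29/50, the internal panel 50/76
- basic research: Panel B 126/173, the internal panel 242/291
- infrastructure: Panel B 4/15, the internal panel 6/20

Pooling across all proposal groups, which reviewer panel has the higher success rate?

the internal panel

Translational research: Panel B 30/70 = 42.9%, the internal panel 34/111 = 30.6% → Panel B
Applied research: Panel B 29/50 = 58.0%, the internal panel 50/76 = 65.8% → the internal panel
Basic research: Panel B 126/173 = 72.8%, the internal panel 242/291 = 83.2% → the internal panel
Infrastructure: Panel B 4/15 = 26.7%, the internal panel 6/20 = 30.0% → the internal panel
Overall: Panel B 189/308 = 61.4%, the internal panel 332/498 = 66.7% → the internal panel
(Neither sweeps every proposal group, but the internal panel has the higher pooled rate.)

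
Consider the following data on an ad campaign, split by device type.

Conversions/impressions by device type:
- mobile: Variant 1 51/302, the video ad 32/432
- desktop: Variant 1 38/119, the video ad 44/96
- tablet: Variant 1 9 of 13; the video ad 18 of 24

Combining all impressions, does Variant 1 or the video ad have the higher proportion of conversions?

Mobile: Variant 1 51/302 = 16.9%, the video ad 32/432 = 7.4% → Variant 1
Desktop: Variant 1 38/119 = 31.9%, the video ad 44/96 = 45.8% → the video ad
Tablet: Variant 1 9/13 = 69.2%, the video ad 18/24 = 75.0% → the video ad
Overall: Variant 1 98/434 = 22.6%, the video ad 94/552 = 17.0% → Variant 1
(Neither sweeps every device group, but Variant 1 has the higher pooled rate.)

Variant 1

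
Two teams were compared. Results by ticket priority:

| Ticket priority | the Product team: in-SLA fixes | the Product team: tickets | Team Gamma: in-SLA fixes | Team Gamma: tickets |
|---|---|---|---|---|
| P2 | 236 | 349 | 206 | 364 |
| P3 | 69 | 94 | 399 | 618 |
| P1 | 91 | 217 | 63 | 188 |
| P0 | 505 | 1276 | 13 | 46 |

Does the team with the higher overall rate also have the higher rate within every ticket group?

No

P2: the Product team 236/349 = 67.6%, Team Gamma 206/364 = 56.6% → the Product team
P3: the Product team 69/94 = 73.4%, Team Gamma 399/618 = 64.6% → the Product team
P1: the Product team 91/217 = 41.9%, Team Gamma 63/188 = 33.5% → the Product team
P0: the Product team 505/1276 = 39.6%, Team Gamma 13/46 = 28.3% → the Product team
Overall: the Product team 901/1936 = 46.5%, Team Gamma 681/1216 = 56.0% → Team Gamma
The Product team wins each ticket group but Team Gamma wins overall — the comparison reverses. The Product team's tickets skew toward P0, which has a lower base rate.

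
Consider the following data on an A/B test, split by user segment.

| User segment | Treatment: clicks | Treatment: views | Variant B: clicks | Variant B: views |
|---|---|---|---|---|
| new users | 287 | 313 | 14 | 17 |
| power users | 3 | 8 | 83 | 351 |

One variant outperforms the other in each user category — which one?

New users: Treatment 287/313 = 91.7%, Variant B 14/17 = 82.4% → Treatment
Power users: Treatment 3/8 = 37.5%, Variant B 83/351 = 23.6% → Treatment
Treatment has the higher rate in both groups.

Treatment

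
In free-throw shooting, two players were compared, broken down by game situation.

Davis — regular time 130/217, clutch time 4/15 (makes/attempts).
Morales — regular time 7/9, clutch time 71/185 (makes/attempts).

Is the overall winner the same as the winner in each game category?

No

Regular time: Davis 130/217 = 59.9%, Morales 7/9 = 77.8% → Morales
Clutch time: Davis 4/15 = 26.7%, Morales 71/185 = 38.4% → Morales
Overall: Davis 134/232 = 57.8%, Morales 78/194 = 40.2% → Davis
Morales wins each game group but Davis wins overall — the comparison reverses. Morales's attempts skew toward clutch time, which has a lower base rate.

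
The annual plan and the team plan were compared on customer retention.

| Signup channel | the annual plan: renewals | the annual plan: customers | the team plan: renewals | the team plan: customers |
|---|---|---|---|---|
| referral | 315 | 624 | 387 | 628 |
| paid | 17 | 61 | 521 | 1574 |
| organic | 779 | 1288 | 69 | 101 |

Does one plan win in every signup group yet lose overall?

Yes

Referral: the annual plan 315/624 = 50.5%, the team plan 387/628 = 61.6% → the team plan
Paid: the annual plan 17/61 = 27.9%, the team plan 521/1574 = 33.1% → the team plan
Organic: the annual plan 779/1288 = 60.5%, the team plan 69/101 = 68.3% → the team plan
Overall: the annual plan 1111/1973 = 56.3%, the team plan 977/2303 = 42.4% → the annual plan
The team plan wins each signup group but the annual plan wins overall — the comparison reverses. The team plan's customers skew toward paid, which has a lower base rate.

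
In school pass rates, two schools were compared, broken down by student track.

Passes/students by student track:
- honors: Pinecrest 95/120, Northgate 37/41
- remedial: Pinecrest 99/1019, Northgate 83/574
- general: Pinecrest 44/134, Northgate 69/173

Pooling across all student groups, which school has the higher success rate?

Honors: Pinecrest 95/120 = 79.2%, Northgate 37/41 = 90.2% → Northgate
Remedial: Pinecrest 99/1019 = 9.7%, Northgate 83/574 = 14.5% → Northgate
General: Pinecrest 44/134 = 32.8%, Northgate 69/173 = 39.9% → Northgate
Overall: Pinecrest 238/1273 = 18.7%, Northgate 189/788 = 24.0% → Northgate

Northgate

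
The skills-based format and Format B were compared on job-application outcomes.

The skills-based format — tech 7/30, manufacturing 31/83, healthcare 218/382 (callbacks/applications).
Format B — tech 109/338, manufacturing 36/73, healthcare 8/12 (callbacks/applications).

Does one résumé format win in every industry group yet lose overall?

Tech: the skills-based format 7/30 = 23.3%, Format B 109/338 = 32.2% → Format B
Manufacturing: the skills-based format 31/83 = 37.3%, Format B 36/73 = 49.3% → Format B
Healthcare: the skills-based format 218/382 = 57.1%, Format B 8/12 = 66.7% → Format B
Overall: the skills-based format 256/495 = 51.7%, Format B 153/423 = 36.2% → the skills-based format
Format B wins each industry group but the skills-based format wins overall — the comparison reverses. Format B's applications skew toward tech, which has a lower base rate.

Yes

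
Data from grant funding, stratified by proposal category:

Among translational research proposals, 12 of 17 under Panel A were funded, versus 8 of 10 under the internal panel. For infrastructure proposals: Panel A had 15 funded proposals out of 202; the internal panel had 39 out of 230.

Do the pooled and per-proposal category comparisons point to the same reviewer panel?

Yes

Translational research: Panel A 12/17 = 70.6%, the internal panel 8/10 = 80.0% → the internal panel
Infrastructure: Panel A 15/202 = 7.4%, the internal panel 39/230 = 17.0% → the internal panel
Overall: Panel A 27/219 = 12.3%, the internal panel 47/240 = 19.6% → the internal panel
The internal panel wins overall and in every proposal group — no reversal.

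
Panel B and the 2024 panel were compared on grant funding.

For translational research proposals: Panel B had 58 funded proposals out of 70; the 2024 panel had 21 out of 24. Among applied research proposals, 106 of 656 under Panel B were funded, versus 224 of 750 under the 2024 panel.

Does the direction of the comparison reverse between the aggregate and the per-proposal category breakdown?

No

Translational research: Panel B 58/70 = 82.9%, the 2024 panel 21/24 = 87.5% → the 2024 panel
Applied research: Panel B 106/656 = 16.2%, the 2024 panel 224/750 = 29.9% → the 2024 panel
Overall: Panel B 164/726 = 22.6%, the 2024 panel 245/774 = 31.7% → the 2024 panel
The 2024 panel wins overall and in every proposal group — no reversal.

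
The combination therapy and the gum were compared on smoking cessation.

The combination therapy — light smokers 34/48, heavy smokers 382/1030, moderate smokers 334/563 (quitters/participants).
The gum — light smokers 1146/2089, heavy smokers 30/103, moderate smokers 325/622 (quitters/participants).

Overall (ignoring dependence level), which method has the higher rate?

Light smokers: the combination therapy 34/48 = 70.8%, the gum 1146/2089 = 54.9% → the combination therapy
Heavy smokers: the combination therapy 382/1030 = 37.1%, the gum 30/103 = 29.1% → the combination therapy
Moderate smokers: the combination therapy 334/563 = 59.3%, the gum 325/622 = 52.3% → the combination therapy
Overall: the combination therapy 750/1641 = 45.7%, the gum 1501/2814 = 53.3% → the gum
(The combination therapy wins every dependence group but the gum wins overall — the combination therapy's participants skew toward the low-rate heavy smokers group.)

the gum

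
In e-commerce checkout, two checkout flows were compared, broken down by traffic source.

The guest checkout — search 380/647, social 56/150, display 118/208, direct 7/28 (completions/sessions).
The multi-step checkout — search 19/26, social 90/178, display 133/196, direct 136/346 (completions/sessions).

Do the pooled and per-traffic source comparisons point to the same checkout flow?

No

Search: the guest checkout 380/647 = 58.7%, the multi-step checkout 19/26 = 73.1% → the multi-step checkout
Social: the guest checkout 56/150 = 37.3%, the multi-step checkout 90/178 = 50.6% → the multi-step checkout
Display: the guest checkout 118/208 = 56.7%, the multi-step checkout 133/196 = 67.9% → the multi-step checkout
Direct: the guest checkout 7/28 = 25.0%, the multi-step checkout 136/346 = 39.3% → the multi-step checkout
Overall: the guest checkout 561/1033 = 54.3%, the multi-step checkout 378/746 = 50.7% → the guest checkout
The multi-step checkout wins each traffic group but the guest checkout wins overall — the comparison reverses. The multi-step checkout's sessions skew toward direct, which has a lower base rate.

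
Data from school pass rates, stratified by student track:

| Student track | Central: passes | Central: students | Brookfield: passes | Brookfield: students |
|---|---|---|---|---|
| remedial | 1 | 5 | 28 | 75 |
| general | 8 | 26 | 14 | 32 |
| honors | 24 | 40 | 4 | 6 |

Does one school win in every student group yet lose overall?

Yes

Remedial: Central 1/5 = 20.0%, Brookfield 28/75 = 37.3% → Brookfield
General: Central 8/26 = 30.8%, Brookfield 14/32 = 43.8% → Brookfield
Honors: Central 24/40 = 60.0%, Brookfield 4/6 = 66.7% → Brookfield
Overall: Central 33/71 = 46.5%, Brookfield 46/113 = 40.7% → Central
Brookfield wins each student group but Central wins overall — the comparison reverses. Brookfield's students skew toward remedial, which has a lower base rate.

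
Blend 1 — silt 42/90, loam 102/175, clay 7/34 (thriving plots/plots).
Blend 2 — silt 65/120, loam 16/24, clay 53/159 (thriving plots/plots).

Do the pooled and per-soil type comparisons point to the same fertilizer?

Silt: Blend 1 42/90 = 46.7%, Blend 2 65/120 = 54.2% → Blend 2
Loam: Blend 1 102/175 = 58.3%, Blend 2 16/24 = 66.7% → Blend 2
Clay: Blend 1 7/34 = 20.6%, Blend 2 53/159 = 33.3% → Blend 2
Overall: Blend 1 151/299 = 50.5%, Blend 2 134/303 = 44.2% → Blend 1
Blend 2 wins each soil group but Blend 1 wins overall — the comparison reverses. Blend 2's plots skew toward clay, which has a lower base rate.

No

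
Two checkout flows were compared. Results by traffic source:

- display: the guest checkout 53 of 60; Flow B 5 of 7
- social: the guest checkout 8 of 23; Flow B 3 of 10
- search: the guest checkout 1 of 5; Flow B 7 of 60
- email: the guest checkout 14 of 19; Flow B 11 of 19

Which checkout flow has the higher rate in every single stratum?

Display: the guest checkout 53/60 = 88.3%, Flow B 5/7 = 71.4% → the guest checkout
Social: the guest checkout 8/23 = 34.8%, Flow B 3/10 = 30.0% → the guest checkout
Search: the guest checkout 1/5 = 20.0%, Flow B 7/60 = 11.7% → the guest checkout
Email: the guest checkout 14/19 = 73.7%, Flow B 11/19 = 57.9% → the guest checkout
The guest checkout has the higher rate in all 4 groups.

the guest checkout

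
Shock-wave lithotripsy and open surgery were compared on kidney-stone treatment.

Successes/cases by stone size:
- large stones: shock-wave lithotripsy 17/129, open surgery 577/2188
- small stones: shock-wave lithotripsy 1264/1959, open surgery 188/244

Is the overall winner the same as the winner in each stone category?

Large stones: shock-wave lithotripsy 17/129 = 13.2%, open surgery 577/2188 = 26.4% → open surgery
Small stones: shock-wave lithotripsy 1264/1959 = 64.5%, open surgery 188/244 = 77.0% → open surgery
Overall: shock-wave lithotripsy 1281/2088 = 61.4%, open surgery 765/2432 = 31.5% → shock-wave lithotripsy
Open surgery wins each stone group but shock-wave lithotripsy wins overall — the comparison reverses. Open surgery's cases skew toward large stones, which has a lower base rate.

No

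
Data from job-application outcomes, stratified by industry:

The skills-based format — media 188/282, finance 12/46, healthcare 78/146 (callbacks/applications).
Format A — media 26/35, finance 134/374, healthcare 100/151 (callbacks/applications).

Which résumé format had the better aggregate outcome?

the skills-based format

Media: the skills-based format 188/282 = 66.7%, Format A 26/35 = 74.3% → Format A
Finance: the skills-based format 12/46 = 26.1%, Format A 134/374 = 35.8% → Format A
Healthcare: the skills-based format 78/146 = 53.4%, Format A 100/151 = 66.2% → Format A
Overall: the skills-based format 278/474 = 58.6%, Format A 260/560 = 46.4% → the skills-based format
(Format A wins every industry group but the skills-based format wins overall — Format A's applications skew toward the low-rate finance group.)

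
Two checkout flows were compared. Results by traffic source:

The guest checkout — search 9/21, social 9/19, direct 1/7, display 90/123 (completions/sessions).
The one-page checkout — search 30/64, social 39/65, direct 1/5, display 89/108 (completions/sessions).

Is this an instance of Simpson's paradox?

Search: the guest checkout 9/21 = 42.9%, the one-page checkout 30/64 = 46.9% → the one-page checkout
Social: the guest checkout 9/19 = 47.4%, the one-page checkout 39/65 = 60.0% → the one-page checkout
Direct: the guest checkout 1/7 = 14.3%, the one-page checkout 1/5 = 20.0% → the one-page checkout
Display: the guest checkout 90/123 = 73.2%, the one-page checkout 89/108 = 82.4% → the one-page checkout
Overall: the guest checkout 109/170 = 64.1%, the one-page checkout 159/242 = 65.7% → the one-page checkout
The one-page checkout wins overall and in every traffic group — no reversal.

No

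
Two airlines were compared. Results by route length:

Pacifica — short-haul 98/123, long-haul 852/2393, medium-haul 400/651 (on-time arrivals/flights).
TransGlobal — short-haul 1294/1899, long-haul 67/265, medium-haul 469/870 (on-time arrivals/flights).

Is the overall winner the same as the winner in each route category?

No

Short-haul: Pacifica 98/123 = 79.7%, TransGlobal 1294/1899 = 68.1% → Pacifica
Long-haul: Pacifica 852/2393 = 35.6%, TransGlobal 67/265 = 25.3% → Pacifica
Medium-haul: Pacifica 400/651 = 61.4%, TransGlobal 469/870 = 53.9% → Pacifica
Overall: Pacifica 1350/3167 = 42.6%, TransGlobal 1830/3034 = 60.3% → TransGlobal
Pacifica wins each route group but TransGlobal wins overall — the comparison reverses. Pacifica's flights skew toward long-haul, which has a lower base rate.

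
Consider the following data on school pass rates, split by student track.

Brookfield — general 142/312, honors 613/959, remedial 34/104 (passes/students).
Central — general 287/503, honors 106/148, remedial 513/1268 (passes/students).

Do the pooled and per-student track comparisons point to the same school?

No

General: Brookfield 142/312 = 45.5%, Central 287/503 = 57.1% → Central
Honors: Brookfield 613/959 = 63.9%, Central 106/148 = 71.6% → Central
Remedial: Brookfield 34/104 = 32.7%, Central 513/1268 = 40.5% → Central
Overall: Brookfield 789/1375 = 57.4%, Central 906/1919 = 47.2% → Brookfield
Central wins each student group but Brookfield wins overall — the comparison reverses. Central's students skew toward remedial, which has a lower base rate.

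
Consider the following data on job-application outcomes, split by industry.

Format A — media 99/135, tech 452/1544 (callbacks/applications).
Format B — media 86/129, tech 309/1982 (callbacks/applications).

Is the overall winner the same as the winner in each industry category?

Yes

Media: Format A 99/135 = 73.3%, Format B 86/129 = 66.7% → Format A
Tech: Format A 452/1544 = 29.3%, Format B 309/1982 = 15.6% → Format A
Overall: Format A 551/1679 = 32.8%, Format B 395/2111 = 18.7% → Format A
Format A wins overall and in every industry group — no reversal.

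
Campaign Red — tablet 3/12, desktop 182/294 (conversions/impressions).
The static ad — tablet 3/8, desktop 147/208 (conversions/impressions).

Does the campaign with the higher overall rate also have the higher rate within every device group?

Yes

Tablet: Campaign Red 3/12 = 25.0%, the static ad 3/8 = 37.5% → the static ad
Desktop: Campaign Red 182/294 = 61.9%, the static ad 147/208 = 70.7% → the static ad
Overall: Campaign Red 185/306 = 60.5%, the static ad 150/216 = 69.4% → the static ad
The static ad wins overall and in every device group — no reversal.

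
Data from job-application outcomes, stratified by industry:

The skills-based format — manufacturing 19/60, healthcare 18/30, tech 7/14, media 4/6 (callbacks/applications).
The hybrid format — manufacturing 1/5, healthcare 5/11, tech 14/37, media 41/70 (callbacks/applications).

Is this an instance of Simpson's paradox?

Manufacturing: the skills-based format 19/60 = 31.7%, the hybrid format 1/5 = 20.0% → the skills-based format
Healthcare: the skills-based format 18/30 = 60.0%, the hybrid format 5/11 = 45.5% → the skills-based format
Tech: the skills-based format 7/14 = 50.0%, the hybrid format 14/37 = 37.8% → the skills-based format
Media: the skills-based format 4/6 = 66.7%, the hybrid format 41/70 = 58.6% → the skills-based format
Overall: the skills-based format 48/110 = 43.6%, the hybrid format 61/123 = 49.6% → the hybrid format
The skills-based format wins each industry group but the hybrid format wins overall — the comparison reverses. The skills-based format's applications skew toward manufacturing, which has a lower base rate.

Yes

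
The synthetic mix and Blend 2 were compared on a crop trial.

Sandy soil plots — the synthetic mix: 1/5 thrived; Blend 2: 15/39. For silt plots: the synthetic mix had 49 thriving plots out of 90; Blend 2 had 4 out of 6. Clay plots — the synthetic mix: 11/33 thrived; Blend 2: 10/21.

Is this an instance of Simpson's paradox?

Yes

Sandy soil: the synthetic mix 1/5 = 20.0%, Blend 2 15/39 = 38.5% → Blend 2
Silt: the synthetic mix 49/90 = 54.4%, Blend 2 4/6 = 66.7% → Blend 2
Clay: the synthetic mix 11/33 = 33.3%, Blend 2 10/21 = 47.6% → Blend 2
Overall: the synthetic mix 61/128 = 47.7%, Blend 2 29/66 = 43.9% → the synthetic mix
Blend 2 wins each soil group but the synthetic mix wins overall — the comparison reverses. Blend 2's plots skew toward sandy soil, which has a lower base rate.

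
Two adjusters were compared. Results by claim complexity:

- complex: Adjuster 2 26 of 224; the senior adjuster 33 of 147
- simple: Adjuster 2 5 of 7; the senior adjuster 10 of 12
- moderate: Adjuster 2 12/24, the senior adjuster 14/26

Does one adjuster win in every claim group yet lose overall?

No

Complex: Adjuster 2 26/224 = 11.6%, the senior adjuster 33/147 = 22.4% → the senior adjuster
Simple: Adjuster 2 5/7 = 71.4%, the senior adjuster 10/12 = 83.3% → the senior adjuster
Moderate: Adjuster 2 12/24 = 50.0%, the senior adjuster 14/26 = 53.8% → the senior adjuster
Overall: Adjuster 2 43/255 = 16.9%, the senior adjuster 57/185 = 30.8% → the senior adjuster
The senior adjuster wins overall and in every claim group — no reversal.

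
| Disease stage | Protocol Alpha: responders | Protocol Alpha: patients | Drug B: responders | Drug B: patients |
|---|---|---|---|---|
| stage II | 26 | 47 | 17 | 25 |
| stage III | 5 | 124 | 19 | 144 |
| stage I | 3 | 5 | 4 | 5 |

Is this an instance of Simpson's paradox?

Stage II: Protocol Alpha 26/47 = 55.3%, Drug B 17/25 = 68.0% → Drug B
Stage III: Protocol Alpha 5/124 = 4.0%, Drug B 19/144 = 13.2% → Drug B
Stage I: Protocol Alpha 3/5 = 60.0%, Drug B 4/5 = 80.0% → Drug B
Overall: Protocol Alpha 34/176 = 19.3%, Drug B 40/174 = 23.0% → Drug B
Drug B wins overall and in every disease group — no reversal.

No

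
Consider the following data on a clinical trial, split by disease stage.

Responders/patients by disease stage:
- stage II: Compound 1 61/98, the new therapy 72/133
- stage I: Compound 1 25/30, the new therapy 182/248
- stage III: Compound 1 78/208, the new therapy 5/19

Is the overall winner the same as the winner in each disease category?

No

Stage II: Compound 1 61/98 = 62.2%, the new therapy 72/133 = 54.1% → Compound 1
Stage I: Compound 1 25/30 = 83.3%, the new therapy 182/248 = 73.4% → Compound 1
Stage III: Compound 1 78/208 = 37.5%, the new therapy 5/19 = 26.3% → Compound 1
Overall: Compound 1 164/336 = 48.8%, the new therapy 259/400 = 64.8% → the new therapy
Compound 1 wins each disease group but the new therapy wins overall — the comparison reverses. Compound 1's patients skew toward stage III, which has a lower base rate.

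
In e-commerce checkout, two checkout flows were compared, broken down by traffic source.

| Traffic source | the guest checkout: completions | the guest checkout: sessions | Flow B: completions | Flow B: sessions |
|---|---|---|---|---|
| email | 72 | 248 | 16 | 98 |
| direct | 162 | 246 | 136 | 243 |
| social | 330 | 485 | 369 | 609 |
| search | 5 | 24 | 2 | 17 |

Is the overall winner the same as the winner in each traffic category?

Yes

Email: the guest checkout 72/248 = 29.0%, Flow B 16/98 = 16.3% → the guest checkout
Direct: the guest checkout 162/246 = 65.9%, Flow B 136/243 = 56.0% → the guest checkout
Social: the guest checkout 330/485 = 68.0%, Flow B 369/609 = 60.6% → the guest checkout
Search: the guest checkout 5/24 = 20.8%, Flow B 2/17 = 11.8% → the guest checkout
Overall: the guest checkout 569/1003 = 56.7%, Flow B 523/967 = 54.1% → the guest checkout
The guest checkout wins overall and in every traffic group — no reversal.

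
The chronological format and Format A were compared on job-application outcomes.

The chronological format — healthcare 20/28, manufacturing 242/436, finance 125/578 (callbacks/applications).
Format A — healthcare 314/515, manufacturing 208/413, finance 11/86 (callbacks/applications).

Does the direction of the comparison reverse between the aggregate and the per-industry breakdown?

Yes

Healthcare: the chronological format 20/28 = 71.4%, Format A 314/515 = 61.0% → the chronological format
Manufacturing: the chronological format 242/436 = 55.5%, Format A 208/413 = 50.4% → the chronological format
Finance: the chronological format 125/578 = 21.6%, Format A 11/86 = 12.8% → the chronological format
Overall: the chronological format 387/1042 = 37.1%, Format A 533/1014 = 52.6% → Format A
The chronological format wins each industry group but Format A wins overall — the comparison reverses. The chronological format's applications skew toward finance, which has a lower base rate.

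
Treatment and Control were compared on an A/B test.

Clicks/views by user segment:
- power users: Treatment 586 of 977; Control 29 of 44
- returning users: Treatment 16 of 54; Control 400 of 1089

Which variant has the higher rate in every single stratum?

Power users: Treatment 586/977 = 60.0%, Control 29/44 = 65.9% → Control
Returning users: Treatment 16/54 = 29.6%, Control 400/1089 = 36.7% → Control
Control has the higher rate in both groups.

Control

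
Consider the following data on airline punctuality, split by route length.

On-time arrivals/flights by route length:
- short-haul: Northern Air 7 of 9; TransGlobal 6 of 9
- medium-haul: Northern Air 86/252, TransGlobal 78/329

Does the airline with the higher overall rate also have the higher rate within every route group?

Short-haul: Northern Air 7/9 = 77.8%, TransGlobal 6/9 = 66.7% → Northern Air
Medium-haul: Northern Air 86/252 = 34.1%, TransGlobal 78/329 = 23.7% → Northern Air
Overall: Northern Air 93/261 = 35.6%, TransGlobal 84/338 = 24.9% → Northern Air
Northern Air wins overall and in every route group — no reversal.

Yes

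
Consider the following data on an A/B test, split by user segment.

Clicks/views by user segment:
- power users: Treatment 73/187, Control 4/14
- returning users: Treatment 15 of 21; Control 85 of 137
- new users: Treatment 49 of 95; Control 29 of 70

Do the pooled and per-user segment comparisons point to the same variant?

No

Power users: Treatment 73/187 = 39.0%, Control 4/14 = 28.6% → Treatment
Returning users: Treatment 15/21 = 71.4%, Control 85/137 = 62.0% → Treatment
New users: Treatment 49/95 = 51.6%, Control 29/70 = 41.4% → Treatment
Overall: Treatment 137/303 = 45.2%, Control 118/221 = 53.4% → Control
Treatment wins each user group but Control wins overall — the comparison reverses. Treatment's views skew toward power users, which has a lower base rate.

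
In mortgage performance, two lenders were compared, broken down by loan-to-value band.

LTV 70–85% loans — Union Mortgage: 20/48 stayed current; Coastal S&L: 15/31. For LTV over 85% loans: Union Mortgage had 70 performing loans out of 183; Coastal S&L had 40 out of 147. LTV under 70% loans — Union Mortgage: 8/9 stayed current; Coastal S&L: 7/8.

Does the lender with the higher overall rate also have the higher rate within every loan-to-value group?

No

LTV 70–85%: Union Mortgage 20/48 = 41.7%, Coastal S&L 15/31 = 48.4% → Coastal S&L
LTV over 85%: Union Mortgage 70/183 = 38.3%, Coastal S&L 40/147 = 27.2% → Union Mortgage
LTV under 70%: Union Mortgage 8/9 = 88.9%, Coastal S&L 7/8 = 87.5% → Union Mortgage
Overall: Union Mortgage 98/240 = 40.8%, Coastal S&L 62/186 = 33.3% → Union Mortgage
Neither sweeps: Union Mortgage wins 2 of 3 groups, Coastal S&L wins 1. Union Mortgage wins overall but not every group — no Simpson reversal.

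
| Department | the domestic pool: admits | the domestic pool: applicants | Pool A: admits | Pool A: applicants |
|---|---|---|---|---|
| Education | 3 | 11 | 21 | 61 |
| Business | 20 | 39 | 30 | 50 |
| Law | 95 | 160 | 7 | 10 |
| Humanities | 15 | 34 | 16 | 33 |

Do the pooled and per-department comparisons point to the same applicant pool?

No

Education: the domestic pool 3/11 = 27.3%, Pool A 21/61 = 34.4% → Pool A
Business: the domestic pool 20/39 = 51.3%, Pool A 30/50 = 60.0% → Pool A
Law: the domestic pool 95/160 = 59.4%, Pool A 7/10 = 70.0% → Pool A
Humanities: the domestic pool 15/34 = 44.1%, Pool A 16/33 = 48.5% → Pool A
Overall: the domestic pool 133/244 = 54.5%, Pool A 74/154 = 48.1% → the domestic pool
Pool A wins each department group but the domestic pool wins overall — the comparison reverses. Pool A's applicants skew toward Education, which has a lower base rate.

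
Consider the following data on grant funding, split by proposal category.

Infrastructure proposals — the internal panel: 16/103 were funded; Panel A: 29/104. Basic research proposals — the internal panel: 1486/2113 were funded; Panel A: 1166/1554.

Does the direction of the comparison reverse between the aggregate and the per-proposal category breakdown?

No

Infrastructure: the internal panel 16/103 = 15.5%, Panel A 29/104 = 27.9% → Panel A
Basic research: the internal panel 1486/2113 = 70.3%, Panel A 1166/1554 = 75.0% → Panel A
Overall: the internal panel 1502/2216 = 67.8%, Panel A 1195/1658 = 72.1% → Panel A
Panel A wins overall and in every proposal group — no reversal.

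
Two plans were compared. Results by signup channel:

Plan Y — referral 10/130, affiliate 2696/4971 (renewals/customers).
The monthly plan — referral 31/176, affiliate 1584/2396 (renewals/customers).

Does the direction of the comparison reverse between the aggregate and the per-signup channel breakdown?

Referral: Plan Y 10/130 = 7.7%, the monthly plan 31/176 = 17.6% → the monthly plan
Affiliate: Plan Y 2696/4971 = 54.2%, the monthly plan 1584/2396 = 66.1% → the monthly plan
Overall: Plan Y 2706/5101 = 53.0%, the monthly plan 1615/2572 = 62.8% → the monthly plan
The monthly plan wins overall and in every signup group — no reversal.

No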